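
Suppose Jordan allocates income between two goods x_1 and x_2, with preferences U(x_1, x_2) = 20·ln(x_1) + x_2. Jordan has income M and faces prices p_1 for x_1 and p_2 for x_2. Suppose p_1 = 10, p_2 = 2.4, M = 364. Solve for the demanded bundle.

x_1* = 4.8, x_2* = 131.6667

MU_x_1 = 20/x_1, MU_x_2 = 1. Tangency: 20/x_1 = p_1/p_2.
So x_1*(p_1,p_2) = 20·p_2/p_1, independent of income; and x_2* = (M − 20·p_2)/p_2.
At the given prices: x_1* = 20·2.4/10 = 4.8, and x_2* = 131.6667.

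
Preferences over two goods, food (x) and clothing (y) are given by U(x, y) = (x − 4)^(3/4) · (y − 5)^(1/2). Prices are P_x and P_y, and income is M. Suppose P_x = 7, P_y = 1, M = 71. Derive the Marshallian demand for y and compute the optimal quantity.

y* = 20.2

This is Cobb-Douglas in (x−4, y−5): tangency gives 0.75·P_y·(y−5) = 0.5·P_x·(x−4).
After buying the subsistence bundle (4, 5), a share 0.6 of the remaining income goes to x: x* = 4 + 0.6·(M − 4P_x − 5P_y)/P_x.
Discretionary income = 71 − 4·7 − 5·1 = 38; y* = 5 + 0.4·38/1 = 20.2.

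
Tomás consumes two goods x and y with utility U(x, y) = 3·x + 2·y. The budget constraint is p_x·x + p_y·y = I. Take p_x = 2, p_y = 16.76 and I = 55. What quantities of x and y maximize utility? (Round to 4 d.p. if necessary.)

x gives more utility per dollar, so spend all income on x: x* = I/p_x, y* = 0.
Numerically: x* = 27.5, y* = 0.

x* = 27.5, y* = 0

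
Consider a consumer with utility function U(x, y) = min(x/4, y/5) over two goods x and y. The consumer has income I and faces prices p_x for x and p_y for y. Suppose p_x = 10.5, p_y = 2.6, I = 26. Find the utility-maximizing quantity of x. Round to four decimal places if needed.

Leontief preferences: the optimum is at the kink where x/4 = y/5, i.e. y = (5/4)·x.
Budget: p_x·x + p_y·(5/4)·x = I, so (4·p_x + 5·p_y)·x = 4·I.
Demand: x*(p_x,p_y,I) = 4·I/(4·p_x + 5·p_y), y* = 5·I/(4·p_x + 5·p_y).
Here 4·10.5 + 5·2.6 = 55, giving x* = 1.8909.

x* = 1.8909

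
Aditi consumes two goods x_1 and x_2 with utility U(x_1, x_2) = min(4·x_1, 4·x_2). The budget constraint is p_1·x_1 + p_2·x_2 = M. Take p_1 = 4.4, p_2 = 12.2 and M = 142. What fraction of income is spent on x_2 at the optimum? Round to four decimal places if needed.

Leontief preferences: the optimum is at the kink where x_1/4 = x_2/4, i.e. x_2 = x_1.
Budget: p_1·x_1 + p_2·x_1 = M, so (4·p_1 + 4·p_2)·x_1 = 4·M.
Demand: x_1*(p_1,p_2,M) = 4·M/(4·p_1 + 4·p_2), x_2* = 4·M/(4·p_1 + 4·p_2).
Here 4·4.4 + 4·12.2 = 66.4, giving x_1* = 8.5542 and x_2* = 8.5542.
Expenditure on x_2: 12.2·8.5542 = 104.3614; share = 0.7349.

share on x_2 = 0.7349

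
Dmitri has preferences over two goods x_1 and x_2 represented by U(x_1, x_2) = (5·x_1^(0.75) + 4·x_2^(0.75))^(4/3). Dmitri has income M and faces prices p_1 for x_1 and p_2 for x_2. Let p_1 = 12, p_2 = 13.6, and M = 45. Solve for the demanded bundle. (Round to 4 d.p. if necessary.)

From the CES first-order condition, (5/4)·(x_2/x_1)^(0.25) = p_1/p_2.
Hence x_2/x_1 = ((4/5)·p_1/p_2)^(1/(0.25)), i.e. raised to the 4 power.
Substitute x_2 = (x_2/x_1)·x_1 into the budget: x_1* = M/(p_1 + p_2·(x_2/x_1)).
Numerically x_2/x_1 = 0.248273, so x_1* = 45/(12 + 13.6·0.248273) = 2.9265 and x_2* = 0.248273·2.9265 = 0.7266.

x_1* = 2.9265, x_2* = 0.7266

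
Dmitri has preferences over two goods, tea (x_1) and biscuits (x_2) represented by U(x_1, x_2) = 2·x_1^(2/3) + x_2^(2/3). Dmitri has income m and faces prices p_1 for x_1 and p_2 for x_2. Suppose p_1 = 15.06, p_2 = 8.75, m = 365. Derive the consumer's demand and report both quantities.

MRS = MU_x_1/MU_x_2 = 2·(x_2/x_1)^(1/3). Set equal to p_1/p_2.
Solve for the ratio: x_2/x_1 = [(1/2)·p_1/p_2]^(3).
Substitute x_2 = (x_2/x_1)·x_1 into the budget: x_1* = m/(p_1 + p_2·(x_2/x_1)).
Numerically x_2/x_1 = 0.637325, so x_1* = 365/(15.06 + 8.75·0.637325) = 17.687 and x_2* = 0.637325·17.687 = 11.2724.

x_1* = 17.687, x_2* = 11.2724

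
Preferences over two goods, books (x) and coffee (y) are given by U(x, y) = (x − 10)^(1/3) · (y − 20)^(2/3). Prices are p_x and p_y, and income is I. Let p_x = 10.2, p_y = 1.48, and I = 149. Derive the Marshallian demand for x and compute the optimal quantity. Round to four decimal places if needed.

x* = 10.5686

Let x' = x−10, y' = y−20. MRS = (1/2)·y'/x' = p_x/p_y.
After buying the subsistence bundle (10, 20), a share 1/3 of the remaining income goes to x: x* = 10 + 1/3·(I − 10p_x − 20p_y)/p_x.
Discretionary income = 149 − 10·10.2 − 20·1.48 = 17.4; x* = 10 + 1/3·17.4/10.2 = 10.5686.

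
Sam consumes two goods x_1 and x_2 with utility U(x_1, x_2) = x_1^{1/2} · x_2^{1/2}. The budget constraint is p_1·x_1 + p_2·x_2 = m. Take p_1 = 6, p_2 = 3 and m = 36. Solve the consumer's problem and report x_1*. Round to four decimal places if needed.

x_1* = 3

Demand: x_1*(p_1,p_2,m) = 0.5·m/p_1 and x_2* = 0.5·m/p_2.
At p_1=6, p_2=3, m=36: x_1* = 0.5·36/6 = 3.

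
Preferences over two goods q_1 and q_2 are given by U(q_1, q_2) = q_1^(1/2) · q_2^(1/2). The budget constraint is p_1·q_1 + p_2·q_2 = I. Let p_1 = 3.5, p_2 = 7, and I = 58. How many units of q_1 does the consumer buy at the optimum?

q_1* = 8.2857

MU_q_1/MU_q_2 = (0.5·q_2)/(0.5·q_1); tangency sets this equal to p_1/p_2.
Rearranging, p_2·q_2 = p_1·q_1. Substituting into the budget gives p_1·q_1·(1 + 1) = I.
Demand: q_1*(p_1,p_2,I) = 0.5·I/p_1 and q_2* = 0.5·I/p_2.
At p_1=3.5, p_2=7, I=58: q_1* = 0.5·58/3.5 = 8.2857.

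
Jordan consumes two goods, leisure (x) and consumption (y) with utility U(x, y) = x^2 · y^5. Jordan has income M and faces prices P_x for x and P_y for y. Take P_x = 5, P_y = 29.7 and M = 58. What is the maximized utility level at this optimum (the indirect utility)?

V = 58.0093

The MRS is (2/5)·y/x. Set MRS = P_x/P_y.
So 2·P_y·y = 5·P_x·x; combined with the budget, a share 2/7 of income goes to x.
Demand: x*(P_x,P_y,M) = 2/7·M/P_x and y* = 5/7·M/P_y.
At P_x=5, P_y=29.7, M=58: x* = 2/7·58/5 = 3.3143, y* = 1.3949.
Utility at the optimum: U(3.3143, 1.3949) = 58.0093.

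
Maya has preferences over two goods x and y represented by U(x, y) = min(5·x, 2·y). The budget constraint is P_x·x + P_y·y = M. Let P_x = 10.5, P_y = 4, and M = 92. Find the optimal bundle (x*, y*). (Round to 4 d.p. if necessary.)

With perfect complements, no substitution: consume in ratio x:y = 2:5.
Budget: P_x·x + P_y·(5/2)·x = M, so (2·P_x + 5·P_y)·x = 2·M.
Demand: x*(P_x,P_y,M) = 2·M/(2·P_x + 5·P_y), y* = 5·M/(2·P_x + 5·P_y).
Here 2·10.5 + 5·4 = 41, giving x* = 4.4878 and y* = 11.2195.

x* = 4.4878, y* = 11.2195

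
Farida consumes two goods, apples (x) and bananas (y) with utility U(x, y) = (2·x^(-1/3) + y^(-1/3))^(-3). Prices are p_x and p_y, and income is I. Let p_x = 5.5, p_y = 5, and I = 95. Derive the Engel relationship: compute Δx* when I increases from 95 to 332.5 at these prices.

Δx* = 27.3198

MRS = MU_x/MU_y = 2·(y/x)^(4/3). Set equal to p_x/p_y.
Solve for the ratio: y/x = [(1/2)·p_x/p_y]^(0.75).
Substitute y = (y/x)·x into the budget: x* = I/(p_x + p_y·(y/x)).
Numerically y/x = 0.638663, so x* = 95/(5.5 + 5·0.638663) = 10.9279.
At I' = 332.5: x* = 38.2478. Change: 38.2478 − 10.9279 = 27.3198.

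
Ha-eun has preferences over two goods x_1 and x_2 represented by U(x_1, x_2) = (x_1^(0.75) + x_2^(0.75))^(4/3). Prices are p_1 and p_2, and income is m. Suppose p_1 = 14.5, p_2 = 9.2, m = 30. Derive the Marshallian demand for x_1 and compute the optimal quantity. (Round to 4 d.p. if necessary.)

From the CES first-order condition, (x_2/x_1)^(0.25) = p_1/p_2.
Hence x_2/x_1 = (p_1/p_2)^(1/(0.25)), i.e. raised to the 4 power.
With the ratio pinned down, the budget gives x_1* = m/(p_1 + p_2·(x_2/x_1)) and x_2* = (x_2/x_1)·x_1*.
Numerically x_2/x_1 = 6.170505, so x_1* = 30/(14.5 + 9.2·6.170505) = 0.4209.

x_1* = 0.4209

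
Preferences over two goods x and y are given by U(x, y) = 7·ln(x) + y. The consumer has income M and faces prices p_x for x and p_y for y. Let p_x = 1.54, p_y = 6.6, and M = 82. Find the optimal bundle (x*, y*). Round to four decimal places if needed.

x* = 30, y* = 5.4242

MU_x = 7/x, MU_y = 1. Tangency: 7/x = p_x/p_y.
So x*(p_x,p_y) = 7·p_y/p_x, independent of income; and y* = (M − 7·p_y)/p_y.
At the given prices: x* = 7·6.6/1.54 = 30, and y* = 5.4242.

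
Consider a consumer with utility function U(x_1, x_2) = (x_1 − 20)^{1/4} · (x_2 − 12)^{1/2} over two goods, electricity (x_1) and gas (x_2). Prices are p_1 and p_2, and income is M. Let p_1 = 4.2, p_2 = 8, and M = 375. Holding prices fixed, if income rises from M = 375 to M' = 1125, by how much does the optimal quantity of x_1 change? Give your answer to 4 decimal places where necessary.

Discretionary income = 375 − 20·4.2 − 12·8 = 195; x_1* = 20 + 1/3·195/4.2 = 35.4762.
At M' = 1125: x_1* = 95. Change: 95 − 35.4762 = 59.5238.

Δx_1* = 59.5238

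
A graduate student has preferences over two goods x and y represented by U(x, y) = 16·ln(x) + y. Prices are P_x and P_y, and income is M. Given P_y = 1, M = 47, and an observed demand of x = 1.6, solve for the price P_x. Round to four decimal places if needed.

Set MRS = P_x/P_y: (16/x)/1 = P_x/P_y.
So x*(P_x,P_y) = 16·P_y/P_x, independent of income; and y* = (M − 16·P_y)/P_y.
Set x* = 1.6 in the demand function and solve for P_x: P_x = 10.

P_x = 10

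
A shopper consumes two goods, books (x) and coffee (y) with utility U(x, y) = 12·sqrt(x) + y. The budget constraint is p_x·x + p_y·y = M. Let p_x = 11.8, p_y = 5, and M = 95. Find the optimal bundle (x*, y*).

x* = 6.4637, y* = 3.7458

Set MRS = p_x/p_y: 6·x^(−1/2) = p_x/p_y.
Solve: √x = 6·p_y/p_x, so x*(p_x,p_y) = (6·p_y/p_x)², and y* = (M − p_x·x*)/p_y.
Plugging in: x* = (6·5/11.8)² = 6.4637, y* = 3.7458.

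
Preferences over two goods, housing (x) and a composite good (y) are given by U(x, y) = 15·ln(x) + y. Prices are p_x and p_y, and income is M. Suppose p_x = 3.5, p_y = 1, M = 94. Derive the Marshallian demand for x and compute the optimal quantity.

Set MRS = p_x/p_y: (15/x)/1 = p_x/p_y.
So x*(p_x,p_y) = 15·p_y/p_x, independent of income; and y* = (M − 15·p_y)/p_y.
At the given prices: x* = 15·1/3.5 = 4.2857.

x* = 4.2857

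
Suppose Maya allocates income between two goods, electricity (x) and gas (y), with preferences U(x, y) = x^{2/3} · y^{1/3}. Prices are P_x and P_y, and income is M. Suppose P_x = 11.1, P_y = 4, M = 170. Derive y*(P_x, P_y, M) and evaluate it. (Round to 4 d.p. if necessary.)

Tangency: MRS = 2·y/x = P_x/P_y.
So 2/3·P_y·y = 1/3·P_x·x; combined with the budget, a share 2/3 of income goes to x.
Demand: x*(P_x,P_y,M) = 2/3·M/P_x and y* = 1/3·M/P_y.
At P_x=11.1, P_y=4, M=170: y* = 1/3·170/4 = 14.1667.

y* = 14.1667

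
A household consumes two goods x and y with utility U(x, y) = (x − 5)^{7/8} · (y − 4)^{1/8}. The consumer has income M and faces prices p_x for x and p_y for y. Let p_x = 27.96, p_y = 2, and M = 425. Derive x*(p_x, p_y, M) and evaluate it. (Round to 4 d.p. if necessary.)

x* = 13.6749

After buying the subsistence bundle (5, 4), a share 0.875 of the remaining income goes to x: x* = 5 + 0.875·(M − 5p_x − 4p_y)/p_x.
Discretionary income = 425 − 5·27.96 − 4·2 = 277.2; x* = 5 + 0.875·277.2/27.96 = 13.6749.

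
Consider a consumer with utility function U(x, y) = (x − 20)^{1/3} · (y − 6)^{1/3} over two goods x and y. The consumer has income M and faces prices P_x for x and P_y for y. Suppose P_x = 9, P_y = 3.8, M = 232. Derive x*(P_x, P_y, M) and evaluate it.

MRS = (y−6)/(x−20). Tangency with P_x/P_y gives y−6 = (P_x/P_y)·(x−20).
After buying the subsistence bundle (20, 6), a share 0.5 of the remaining income goes to x: x* = 20 + 0.5·(M − 20P_x − 6P_y)/P_x.
Discretionary income = 232 − 20·9 − 6·3.8 = 29.2; x* = 20 + 0.5·29.2/9 = 21.6222.

x* = 21.6222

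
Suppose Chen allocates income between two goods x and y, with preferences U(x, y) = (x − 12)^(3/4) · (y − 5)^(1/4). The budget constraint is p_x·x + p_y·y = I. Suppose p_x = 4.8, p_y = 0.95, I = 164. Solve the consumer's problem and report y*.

y* = 31.75

Let x' = x−12, y' = y−5. MRS = 3·y'/x' = p_x/p_y.
After buying the subsistence bundle (12, 5), a share 0.75 of the remaining income goes to x: x* = 12 + 0.75·(I − 12p_x − 5p_y)/p_x.
Discretionary income = 164 − 12·4.8 − 5·0.95 = 101.65; y* = 5 + 0.25·101.65/0.95 = 31.75.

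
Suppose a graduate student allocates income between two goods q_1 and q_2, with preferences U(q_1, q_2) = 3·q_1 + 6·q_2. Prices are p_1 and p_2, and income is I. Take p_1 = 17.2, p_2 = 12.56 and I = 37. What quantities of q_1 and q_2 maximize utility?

q_2 gives more utility per dollar, so spend all income on q_2: q_2* = I/p_2, q_1* = 0.
Numerically: q_1* = 0, q_2* = 2.9459.

q_1* = 0, q_2* = 2.9459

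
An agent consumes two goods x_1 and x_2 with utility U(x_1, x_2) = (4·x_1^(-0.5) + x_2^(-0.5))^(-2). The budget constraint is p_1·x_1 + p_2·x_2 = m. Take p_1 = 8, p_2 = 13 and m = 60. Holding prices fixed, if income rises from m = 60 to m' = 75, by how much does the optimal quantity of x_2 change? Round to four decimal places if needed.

From the CES first-order condition, 4·(x_2/x_1)^(1.5) = p_1/p_2.
Solve for the ratio: x_2/x_1 = [(1/4)·p_1/p_2]^(2/3).
Substitute x_2 = (x_2/x_1)·x_1 into the budget: x_1* = m/(p_1 + p_2·(x_2/x_1)).
Numerically x_2/x_1 = 0.287116, so x_1* = 60/(8 + 13·0.287116) = 5.114 and x_2* = 0.287116·5.114 = 1.4683.
At m' = 75: x_2* = 1.8354. Change: 1.8354 − 1.4683 = 0.3671.

Δx_2* = 0.3671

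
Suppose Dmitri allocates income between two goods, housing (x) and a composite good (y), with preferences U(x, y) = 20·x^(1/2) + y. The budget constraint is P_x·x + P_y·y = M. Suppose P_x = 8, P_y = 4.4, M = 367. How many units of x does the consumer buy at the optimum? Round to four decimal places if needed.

Solve: √x = 10·P_y/P_x, so x*(P_x,P_y) = (10·P_y/P_x)², and y* = (M − P_x·x*)/P_y.
Plugging in: x* = (10·4.4/8)² = 30.25.

x* = 30.25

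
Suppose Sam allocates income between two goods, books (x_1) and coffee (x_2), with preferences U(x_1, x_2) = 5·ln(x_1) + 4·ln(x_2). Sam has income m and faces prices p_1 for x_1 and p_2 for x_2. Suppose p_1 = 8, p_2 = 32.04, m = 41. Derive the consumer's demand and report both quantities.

x_1* = 2.8472, x_2* = 0.5687

The MRS is (5/4)·x_2/x_1. Set MRS = p_1/p_2.
Rearranging, p_2·x_2 = (4/5)·p_1·x_1. Substituting into the budget gives p_1·x_1·(1 + (4/5)) = m.
Demand: x_1*(p_1,p_2,m) = 5/9·m/p_1 and x_2* = 4/9·m/p_2.
At p_1=8, p_2=32.04, m=41: x_1* = 5/9·41/8 = 2.8472, x_2* = 0.5687.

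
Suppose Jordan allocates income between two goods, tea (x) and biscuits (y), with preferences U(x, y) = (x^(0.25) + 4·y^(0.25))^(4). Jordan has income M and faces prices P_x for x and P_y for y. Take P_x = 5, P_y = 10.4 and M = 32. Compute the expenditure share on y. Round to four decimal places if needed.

share on y = 0.8326

From the CES first-order condition, (1/4)·(y/x)^(0.75) = P_x/P_y.
Hence y/x = (4·P_x/P_y)^(1/(0.75)), i.e. raised to the 4/3 power.
With the ratio pinned down, the budget gives x* = M/(P_x + P_y·(y/x)) and y* = (y/x)·x*.
Numerically y/x = 2.391455, so x* = 32/(5 + 10.4·2.391455) = 1.0713 and y* = 2.391455·1.0713 = 2.5619.
Expenditure on y: 10.4·2.5619 = 26.6437; share = 0.8326.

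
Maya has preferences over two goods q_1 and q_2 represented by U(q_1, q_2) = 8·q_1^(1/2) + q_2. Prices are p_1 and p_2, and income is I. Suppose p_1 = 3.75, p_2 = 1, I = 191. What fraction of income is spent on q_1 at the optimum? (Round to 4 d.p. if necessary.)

share on q_1 = 0.0223

MU_q_1 = 4/√q_1, MU_q_2 = 1. Tangency: 4/√q_1 = p_1/p_2.
Solve: √q_1 = 4·p_2/p_1, so q_1*(p_1,p_2) = (4·p_2/p_1)², and q_2* = (I − p_1·q_1*)/p_2.
Plugging in: q_1* = (4·1/3.75)² = 1.1378, q_2* = 186.7333.
Expenditure on q_1: 3.75·1.1378 = 4.2667; share = 0.0223.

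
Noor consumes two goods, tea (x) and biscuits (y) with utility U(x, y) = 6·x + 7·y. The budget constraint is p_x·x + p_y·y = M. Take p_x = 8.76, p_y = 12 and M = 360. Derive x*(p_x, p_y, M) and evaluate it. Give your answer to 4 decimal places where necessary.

x* = 41.0959

Linear utility — the consumer picks whichever good has higher MU/price: 6/8.76 = 0.6849 vs 7/12 = 0.5833.
x gives more utility per dollar, so spend all income on x: x* = M/p_x, y* = 0.
Numerically: x* = 41.0959, y* = 0.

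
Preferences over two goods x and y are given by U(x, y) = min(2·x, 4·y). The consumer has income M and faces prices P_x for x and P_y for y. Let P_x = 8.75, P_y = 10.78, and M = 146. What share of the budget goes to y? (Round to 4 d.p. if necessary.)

With perfect complements, no substitution: consume in ratio x:y = 4:2.
Budget: P_x·x + P_y·(1/2)·x = M, so (4·P_x + 2·P_y)·x = 4·M.
Demand: x*(P_x,P_y,M) = 4·M/(4·P_x + 2·P_y), y* = 2·M/(4·P_x + 2·P_y).
Here 4·8.75 + 2·10.78 = 56.56, giving x* = 10.3253 and y* = 5.1627.
Expenditure on y: 10.78·5.1627 = 55.6535; share = 0.3812.

share on y = 0.3812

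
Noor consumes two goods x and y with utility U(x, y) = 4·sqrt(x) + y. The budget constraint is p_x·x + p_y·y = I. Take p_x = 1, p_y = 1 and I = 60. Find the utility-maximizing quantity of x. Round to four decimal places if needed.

MU_x = 2/√x, MU_y = 1. Tangency: 2/√x = p_x/p_y.
Solve: √x = 2·p_y/p_x, so x*(p_x,p_y) = (2·p_y/p_x)², and y* = (I − p_x·x*)/p_y.
Plugging in: x* = (2·1/1)² = 4.

x* = 4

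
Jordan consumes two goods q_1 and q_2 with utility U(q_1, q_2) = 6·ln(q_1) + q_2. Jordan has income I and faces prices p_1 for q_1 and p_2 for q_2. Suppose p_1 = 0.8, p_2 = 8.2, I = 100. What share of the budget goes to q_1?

share on q_1 = 0.492

MU_q_1 = 6/q_1, MU_q_2 = 1. Tangency: 6/q_1 = p_1/p_2.
So q_1*(p_1,p_2) = 6·p_2/p_1, independent of income; and q_2* = (I − 6·p_2)/p_2.
At the given prices: q_1* = 6·8.2/0.8 = 61.5, and q_2* = 6.1951.
Expenditure on q_1: 0.8·61.5 = 49.2; share = 0.492.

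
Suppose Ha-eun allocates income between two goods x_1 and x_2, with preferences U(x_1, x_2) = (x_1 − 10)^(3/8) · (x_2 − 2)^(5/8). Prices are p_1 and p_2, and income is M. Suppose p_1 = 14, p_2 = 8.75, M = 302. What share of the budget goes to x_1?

share on x_1 = 0.643

Discretionary income = 302 − 10·14 − 2·8.75 = 144.5; x_1* = 10 + 0.375·144.5/14 = 13.8705; x_2* = 2 + 0.625·144.5/8.75 = 12.3214.
Expenditure on x_1: 14·13.8705 = 194.1875; share = 0.643.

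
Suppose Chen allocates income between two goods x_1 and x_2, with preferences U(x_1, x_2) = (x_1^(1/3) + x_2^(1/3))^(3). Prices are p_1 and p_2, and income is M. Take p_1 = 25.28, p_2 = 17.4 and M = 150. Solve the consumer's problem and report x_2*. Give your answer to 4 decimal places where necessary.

Substitute x_2 = (x_2/x_1)·x_1 into the budget: x_1* = M/(p_1 + p_2·(x_2/x_1)).
Numerically x_2/x_1 = 1.751224, so x_1* = 150/(25.28 + 17.4·1.751224) = 2.6905 and x_2* = 1.751224·2.6905 = 4.7117.

x_2* = 4.7117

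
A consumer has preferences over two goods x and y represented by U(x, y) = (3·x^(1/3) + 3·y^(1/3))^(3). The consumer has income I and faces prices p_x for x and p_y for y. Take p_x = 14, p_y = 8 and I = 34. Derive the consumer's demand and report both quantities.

x* = 1.0455, y* = 2.4204

With the ratio pinned down, the budget gives x* = I/(p_x + p_y·(y/x)) and y* = (y/x)·x*.
Numerically y/x = 2.315032, so x* = 34/(14 + 8·2.315032) = 1.0455 and y* = 2.315032·1.0455 = 2.4204.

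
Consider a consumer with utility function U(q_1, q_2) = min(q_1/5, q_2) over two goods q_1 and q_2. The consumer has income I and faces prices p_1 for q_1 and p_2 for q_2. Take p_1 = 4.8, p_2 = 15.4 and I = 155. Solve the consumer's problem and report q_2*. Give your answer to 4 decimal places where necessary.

q_2* = 3.934

Demand: q_1*(p_1,p_2,I) = 5·I/(5·p_1 + p_2), q_2* = I/(5·p_1 + p_2).
Here 5·4.8 + 15.4 = 39.4, giving q_2* = 3.934.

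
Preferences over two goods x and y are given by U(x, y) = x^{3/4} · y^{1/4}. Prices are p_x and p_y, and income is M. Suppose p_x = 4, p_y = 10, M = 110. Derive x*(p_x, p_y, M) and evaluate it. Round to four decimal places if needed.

The MRS is 3·y/x. Set MRS = p_x/p_y.
Rearranging, p_y·y = (1/3)·p_x·x. Substituting into the budget gives p_x·x·(1 + (1/3)) = M.
Demand: x*(p_x,p_y,M) = 0.75·M/p_x and y* = 0.25·M/p_y.
At p_x=4, p_y=10, M=110: x* = 0.75·110/4 = 20.625.

x* = 20.625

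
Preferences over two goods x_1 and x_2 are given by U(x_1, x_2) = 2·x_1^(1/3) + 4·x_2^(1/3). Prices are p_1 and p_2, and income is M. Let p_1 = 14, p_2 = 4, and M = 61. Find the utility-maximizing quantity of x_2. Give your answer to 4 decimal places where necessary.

MU_x_1 ∝ 2·x_1^(-2/3), MU_x_2 ∝ 4·x_2^(-2/3), so MRS = (1/2)·(x_2/x_1)^(2/3) = p_1/p_2.
Hence x_2/x_1 = (2·p_1/p_2)^(1/(2/3)), i.e. raised to the 1.5 power.
Substitute x_2 = (x_2/x_1)·x_1 into the budget: x_1* = M/(p_1 + p_2·(x_2/x_1)).
Numerically x_2/x_1 = 18.520259, so x_1* = 61/(14 + 4·18.520259) = 0.6925 and x_2* = 18.520259·0.6925 = 12.8261.

x_2* = 12.8261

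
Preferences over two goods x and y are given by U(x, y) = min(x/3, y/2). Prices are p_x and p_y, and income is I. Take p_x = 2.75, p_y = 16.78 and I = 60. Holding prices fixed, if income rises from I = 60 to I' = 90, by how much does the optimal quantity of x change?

Leontief preferences: the optimum is at the kink where x/3 = y/2, i.e. y = (2/3)·x.
Budget: p_x·x + p_y·(2/3)·x = I, so (3·p_x + 2·p_y)·x = 3·I.
Demand: x*(p_x,p_y,I) = 3·I/(3·p_x + 2·p_y), y* = 2·I/(3·p_x + 2·p_y).
Here 3·2.75 + 2·16.78 = 41.81, giving x* = 4.3052.
At I' = 90: x* = 6.4578. Change: 6.4578 − 4.3052 = 2.1526.

Δx* = 2.1526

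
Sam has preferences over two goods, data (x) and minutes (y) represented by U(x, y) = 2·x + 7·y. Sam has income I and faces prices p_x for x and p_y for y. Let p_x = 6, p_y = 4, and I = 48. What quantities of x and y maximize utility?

Linear utility — the consumer picks whichever good has higher MU/price: 2/6 = 0.3333 vs 7/4 = 1.75.
y gives more utility per dollar, so spend all income on y: y* = I/p_y, x* = 0.
Numerically: x* = 0, y* = 12.

x* = 0, y* = 12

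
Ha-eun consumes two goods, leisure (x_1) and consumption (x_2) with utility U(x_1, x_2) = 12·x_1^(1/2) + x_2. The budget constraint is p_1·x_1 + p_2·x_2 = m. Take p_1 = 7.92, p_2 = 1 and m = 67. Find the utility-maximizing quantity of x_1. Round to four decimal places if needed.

x_1* = 0.5739

Utility is quasi-linear in x_2; the FOC for x_1 is 6/√x_1 = p_1/p_2.
Thus x_1* = (6·p_2/p_1)² — independent of m — with the rest of income spent on x_2.
Plugging in: x_1* = (6·1/7.92)² = 0.5739.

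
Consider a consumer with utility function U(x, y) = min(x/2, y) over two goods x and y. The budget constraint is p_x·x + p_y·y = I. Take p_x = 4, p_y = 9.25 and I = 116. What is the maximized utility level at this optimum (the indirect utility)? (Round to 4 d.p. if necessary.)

V = 6.7246

Leontief preferences: the optimum is at the kink where x/2 = y/1, i.e. y = (1/2)·x.
Budget: p_x·x + p_y·(1/2)·x = I, so (2·p_x + p_y)·x = 2·I.
Demand: x*(p_x,p_y,I) = 2·I/(2·p_x + p_y), y* = I/(2·p_x + p_y).
Here 2·4 + 9.25 = 17.25, giving x* = 13.4493 and y* = 6.7246.
Utility at the optimum: U(13.4493, 6.7246) = 6.7246.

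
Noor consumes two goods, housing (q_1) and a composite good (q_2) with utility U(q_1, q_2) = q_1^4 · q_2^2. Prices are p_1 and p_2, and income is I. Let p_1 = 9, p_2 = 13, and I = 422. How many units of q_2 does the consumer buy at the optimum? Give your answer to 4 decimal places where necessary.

q_2* = 10.8205

The MRS is 2·q_2/q_1. Set MRS = p_1/p_2.
Rearranging, p_2·q_2 = (1/2)·p_1·q_1. Substituting into the budget gives p_1·q_1·(1 + (1/2)) = I.
Demand: q_1*(p_1,p_2,I) = 2/3·I/p_1 and q_2* = 1/3·I/p_2.
At p_1=9, p_2=13, I=422: q_2* = 1/3·422/13 = 10.8205.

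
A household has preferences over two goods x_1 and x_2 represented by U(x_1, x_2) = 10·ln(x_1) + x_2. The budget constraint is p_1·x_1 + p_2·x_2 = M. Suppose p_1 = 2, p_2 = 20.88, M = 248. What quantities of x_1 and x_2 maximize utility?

Set MRS = p_1/p_2: (10/x_1)/1 = p_1/p_2.
So x_1*(p_1,p_2) = 10·p_2/p_1, independent of income; and x_2* = (M − 10·p_2)/p_2.
At the given prices: x_1* = 10·20.88/2 = 104.4, and x_2* = 1.8774.

x_1* = 104.4, x_2* = 1.8774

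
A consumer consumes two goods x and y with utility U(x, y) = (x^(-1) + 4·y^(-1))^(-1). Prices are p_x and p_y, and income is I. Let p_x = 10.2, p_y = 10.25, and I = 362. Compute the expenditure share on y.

share on y = 0.6672

From the CES first-order condition, (1/4)·(y/x)^(2) = p_x/p_y.
Solve for the ratio: y/x = [4·p_x/p_y]^(0.5).
Substitute y = (y/x)·x into the budget: x* = I/(p_x + p_y·(y/x)).
Numerically y/x = 1.995116, so x* = 362/(10.2 + 10.25·1.995116) = 11.8108 and y* = 1.995116·11.8108 = 23.5639.
Expenditure on y: 10.25·23.5639 = 241.5299; share = 0.6672.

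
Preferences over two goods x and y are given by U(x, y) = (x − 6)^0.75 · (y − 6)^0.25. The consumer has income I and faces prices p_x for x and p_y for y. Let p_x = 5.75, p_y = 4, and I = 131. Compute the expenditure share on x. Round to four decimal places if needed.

Let x' = x−6, y' = y−6. MRS = 3·y'/x' = p_x/p_y.
After buying the subsistence bundle (6, 6), a share 0.75 of the remaining income goes to x: x* = 6 + 0.75·(I − 6p_x − 6p_y)/p_x.
Discretionary income = 131 − 6·5.75 − 6·4 = 72.5; x* = 6 + 0.75·72.5/5.75 = 15.4565; y* = 6 + 0.25·72.5/4 = 10.5312.
Expenditure on x: 5.75·15.4565 = 88.875; share = 0.6784.

share on x = 0.6784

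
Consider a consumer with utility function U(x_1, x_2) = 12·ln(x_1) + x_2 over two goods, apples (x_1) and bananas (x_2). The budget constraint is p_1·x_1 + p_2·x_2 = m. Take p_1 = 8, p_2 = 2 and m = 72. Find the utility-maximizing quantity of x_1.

x_1* = 3

MU_x_1 = 12/x_1, MU_x_2 = 1. Tangency: 12/x_1 = p_1/p_2.
So x_1*(p_1,p_2) = 12·p_2/p_1, independent of income; and x_2* = (m − 12·p_2)/p_2.
At the given prices: x_1* = 12·2/8 = 3.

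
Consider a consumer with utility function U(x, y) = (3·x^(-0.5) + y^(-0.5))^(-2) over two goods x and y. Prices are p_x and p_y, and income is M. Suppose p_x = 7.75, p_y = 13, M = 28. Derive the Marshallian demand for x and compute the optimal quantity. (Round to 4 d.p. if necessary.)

From the CES first-order condition, 3·(y/x)^(1.5) = p_x/p_y.
Solve for the ratio: y/x = [(1/3)·p_x/p_y]^(2/3).
With the ratio pinned down, the budget gives x* = M/(p_x + p_y·(y/x)) and y* = (y/x)·x*.
Numerically y/x = 0.340532, so x* = 28/(7.75 + 13·0.340532) = 2.2994.

x* = 2.2994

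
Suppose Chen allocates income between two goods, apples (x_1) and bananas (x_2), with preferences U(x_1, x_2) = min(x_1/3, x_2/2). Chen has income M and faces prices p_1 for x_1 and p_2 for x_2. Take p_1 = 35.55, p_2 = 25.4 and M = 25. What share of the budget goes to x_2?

With perfect complements, no substitution: consume in ratio x_1:x_2 = 3:2.
Budget: p_1·x_1 + p_2·(2/3)·x_1 = M, so (3·p_1 + 2·p_2)·x_1 = 3·M.
Demand: x_1*(p_1,p_2,M) = 3·M/(3·p_1 + 2·p_2), x_2* = 2·M/(3·p_1 + 2·p_2).
Here 3·35.55 + 2·25.4 = 157.45, giving x_1* = 0.4763 and x_2* = 0.3176.
Expenditure on x_2: 25.4·0.3176 = 8.0661; share = 0.3226.

share on x_2 = 0.3226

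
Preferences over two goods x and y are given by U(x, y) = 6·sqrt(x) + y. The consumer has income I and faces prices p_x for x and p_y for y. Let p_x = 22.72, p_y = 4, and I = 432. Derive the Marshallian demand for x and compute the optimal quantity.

Set MRS = p_x/p_y: 3·x^(−1/2) = p_x/p_y.
Solve: √x = 3·p_y/p_x, so x*(p_x,p_y) = (3·p_y/p_x)², and y* = (I − p_x·x*)/p_y.
Plugging in: x* = (3·4/22.72)² = 0.279.

x* = 0.279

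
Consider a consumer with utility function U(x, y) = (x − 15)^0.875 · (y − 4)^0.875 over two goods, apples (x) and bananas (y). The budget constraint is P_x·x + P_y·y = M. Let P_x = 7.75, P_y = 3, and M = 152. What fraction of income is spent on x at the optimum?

Let x' = x−15, y' = y−4. MRS = y'/x' = P_x/P_y.
Substituting into the budget: x* = 15 + 0.5·(M − 15·P_x − 4·P_y)/P_x, and y* = 4 + 0.5·(…)/P_y.
Discretionary income = 152 − 15·7.75 − 4·3 = 23.75; x* = 15 + 0.5·23.75/7.75 = 16.5323; y* = 4 + 0.5·23.75/3 = 7.9583.
Expenditure on x: 7.75·16.5323 = 128.125; share = 0.8429.

share on x = 0.8429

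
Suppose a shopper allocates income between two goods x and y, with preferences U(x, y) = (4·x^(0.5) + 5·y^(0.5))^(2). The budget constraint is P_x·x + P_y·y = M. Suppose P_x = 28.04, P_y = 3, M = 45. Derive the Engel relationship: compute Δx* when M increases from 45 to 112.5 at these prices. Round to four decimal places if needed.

From the CES first-order condition, (4/5)·(y/x)^(0.5) = P_x/P_y.
Hence y/x = ((5/4)·P_x/P_y)^(1/(0.5)), i.e. raised to the 2 power.
With the ratio pinned down, the budget gives x* = M/(P_x + P_y·(y/x)) and y* = (y/x)·x*.
Numerically y/x = 136.500278, so x* = 45/(28.04 + 3·136.500278) = 0.1028.
At M' = 112.5: x* = 0.2571. Change: 0.2571 − 0.1028 = 0.1543.

Δx* = 0.1543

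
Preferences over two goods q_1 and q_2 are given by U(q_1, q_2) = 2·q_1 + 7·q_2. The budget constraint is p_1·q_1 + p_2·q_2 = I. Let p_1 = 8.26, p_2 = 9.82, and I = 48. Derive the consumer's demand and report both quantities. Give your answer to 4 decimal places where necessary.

q_1* = 0, q_2* = 4.888

Linear utility — the consumer picks whichever good has higher MU/price: 2/8.26 = 0.2421 vs 7/9.82 = 0.7128.
q_2 gives more utility per dollar, so spend all income on q_2: q_2* = I/p_2, q_1* = 0.
Numerically: q_1* = 0, q_2* = 4.888.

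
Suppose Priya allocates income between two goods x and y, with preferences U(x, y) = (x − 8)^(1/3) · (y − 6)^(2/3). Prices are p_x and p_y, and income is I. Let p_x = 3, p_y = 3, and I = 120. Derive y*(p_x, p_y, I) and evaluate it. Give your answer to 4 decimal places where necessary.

y* = 23.3333

Let x' = x−8, y' = y−6. MRS = (1/2)·y'/x' = p_x/p_y.
Substituting into the budget: x* = 8 + 1/3·(I − 8·p_x − 6·p_y)/p_x, and y* = 6 + 2/3·(…)/p_y.
Discretionary income = 120 − 8·3 − 6·3 = 78; y* = 6 + 2/3·78/3 = 23.3333.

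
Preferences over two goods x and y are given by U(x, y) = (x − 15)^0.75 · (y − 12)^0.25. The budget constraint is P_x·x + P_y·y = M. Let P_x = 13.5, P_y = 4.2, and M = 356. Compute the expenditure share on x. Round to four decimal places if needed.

After buying the subsistence bundle (15, 12), a share 0.75 of the remaining income goes to x: x* = 15 + 0.75·(M − 15P_x − 12P_y)/P_x.
Discretionary income = 356 − 15·13.5 − 12·4.2 = 103.1; x* = 15 + 0.75·103.1/13.5 = 20.7278; y* = 12 + 0.25·103.1/4.2 = 18.1369.
Expenditure on x: 13.5·20.7278 = 279.825; share = 0.786.

share on x = 0.786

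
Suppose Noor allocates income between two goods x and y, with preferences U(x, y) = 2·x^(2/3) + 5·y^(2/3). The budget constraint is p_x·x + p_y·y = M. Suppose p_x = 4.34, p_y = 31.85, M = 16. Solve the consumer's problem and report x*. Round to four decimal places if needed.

x* = 2.8576

MRS = MU_x/MU_y = (2/5)·(y/x)^(1/3). Set equal to p_x/p_y.
Solve for the ratio: y/x = [(5/2)·p_x/p_y]^(3).
Substitute y = (y/x)·x into the budget: x* = M/(p_x + p_y·(y/x)).
Numerically y/x = 0.039533, so x* = 16/(4.34 + 31.85·0.039533) = 2.8576.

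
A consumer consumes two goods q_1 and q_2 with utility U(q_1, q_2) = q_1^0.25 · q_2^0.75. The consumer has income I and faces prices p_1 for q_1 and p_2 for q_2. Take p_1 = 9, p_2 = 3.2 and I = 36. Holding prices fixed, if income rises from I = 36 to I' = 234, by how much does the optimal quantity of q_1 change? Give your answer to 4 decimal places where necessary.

Δq_1* = 5.5

The MRS is (1/3)·q_2/q_1. Set MRS = p_1/p_2.
Rearranging, p_2·q_2 = 3·p_1·q_1. Substituting into the budget gives p_1·q_1·(1 + 3) = I.
Demand: q_1*(p_1,p_2,I) = 0.25·I/p_1 and q_2* = 0.75·I/p_2.
At p_1=9, p_2=3.2, I=36: q_1* = 0.25·36/9 = 1.
At I' = 234: q_1* = 6.5. Change: 6.5 − 1 = 5.5.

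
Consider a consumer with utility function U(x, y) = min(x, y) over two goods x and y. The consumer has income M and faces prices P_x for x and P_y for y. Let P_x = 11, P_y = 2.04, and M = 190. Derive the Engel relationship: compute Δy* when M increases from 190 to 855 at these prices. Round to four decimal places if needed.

Δy* = 50.9969

Leontief preferences: the optimum is at the kink where x/1 = y/1, i.e. y = x.
Budget: P_x·x + P_y·x = M, so (P_x + P_y)·x = M.
Demand: x*(P_x,P_y,M) = M/(P_x + P_y), y* = M/(P_x + P_y).
Here 11 + 2.04 = 13.04, giving y* = 14.5706.
At M' = 855: y* = 65.5675. Change: 65.5675 − 14.5706 = 50.9969.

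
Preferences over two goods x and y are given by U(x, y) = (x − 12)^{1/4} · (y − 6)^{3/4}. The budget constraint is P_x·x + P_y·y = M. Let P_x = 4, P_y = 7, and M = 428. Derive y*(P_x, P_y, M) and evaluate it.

y* = 42.2143

MRS = (1/3)·(y−6)/(x−12). Tangency with P_x/P_y gives y−6 = 3·(P_x/P_y)·(x−12).
After buying the subsistence bundle (12, 6), a share 0.25 of the remaining income goes to x: x* = 12 + 0.25·(M − 12P_x − 6P_y)/P_x.
Discretionary income = 428 − 12·4 − 6·7 = 338; y* = 6 + 0.75·338/7 = 42.2143.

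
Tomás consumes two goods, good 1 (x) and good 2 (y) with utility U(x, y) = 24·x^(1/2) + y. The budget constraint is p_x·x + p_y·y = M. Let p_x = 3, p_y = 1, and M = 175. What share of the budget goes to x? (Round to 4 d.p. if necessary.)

share on x = 0.2743

MU_x = 12/√x, MU_y = 1. Tangency: 12/√x = p_x/p_y.
Solve: √x = 12·p_y/p_x, so x*(p_x,p_y) = (12·p_y/p_x)², and y* = (M − p_x·x*)/p_y.
Plugging in: x* = (12·1/3)² = 16, y* = 127.
Expenditure on x: 3·16 = 48; share = 0.2743.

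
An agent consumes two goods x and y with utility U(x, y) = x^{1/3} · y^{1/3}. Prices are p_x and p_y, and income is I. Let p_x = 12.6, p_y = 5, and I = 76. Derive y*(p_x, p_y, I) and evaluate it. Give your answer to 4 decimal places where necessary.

At p_x=12.6, p_y=5, I=76: y* = 0.5·76/5 = 7.6.

y* = 7.6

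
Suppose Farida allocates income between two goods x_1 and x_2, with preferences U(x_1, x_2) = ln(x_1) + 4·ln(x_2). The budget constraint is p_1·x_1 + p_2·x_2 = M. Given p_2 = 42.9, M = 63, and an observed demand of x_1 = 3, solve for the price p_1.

p_1 = 4.2

MU_x_1/MU_x_2 = (x_2)/(4·x_1); tangency sets this equal to p_1/p_2.
So p_2·x_2 = 4·p_1·x_1; combined with the budget, a share 0.2 of income goes to x_1.
Demand: x_1*(p_1,p_2,M) = 0.2·M/p_1 and x_2* = 0.8·M/p_2.
Set x_1* = 3 in the demand function and solve for p_1: p_1 = 4.2.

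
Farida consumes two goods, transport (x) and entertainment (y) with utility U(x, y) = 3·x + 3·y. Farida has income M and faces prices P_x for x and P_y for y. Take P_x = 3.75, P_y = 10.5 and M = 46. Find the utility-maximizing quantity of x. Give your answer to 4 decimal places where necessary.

Linear utility — the consumer picks whichever good has higher MU/price: 3/3.75 = 0.8 vs 3/10.5 = 0.2857.
x gives more utility per dollar, so spend all income on x: x* = M/P_x, y* = 0.
Numerically: x* = 12.2667, y* = 0.

x* = 12.2667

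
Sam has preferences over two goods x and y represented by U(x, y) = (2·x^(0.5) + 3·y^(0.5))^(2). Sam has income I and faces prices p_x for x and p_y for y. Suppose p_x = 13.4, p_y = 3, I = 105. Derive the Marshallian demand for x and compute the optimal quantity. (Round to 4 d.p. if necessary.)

x* = 0.7091

From the CES first-order condition, (2/3)·(y/x)^(0.5) = p_x/p_y.
Hence y/x = ((3/2)·p_x/p_y)^(1/(0.5)), i.e. raised to the 2 power.
Substitute y = (y/x)·x into the budget: x* = I/(p_x + p_y·(y/x)).
Numerically y/x = 44.89, so x* = 105/(13.4 + 3·44.89) = 0.7091.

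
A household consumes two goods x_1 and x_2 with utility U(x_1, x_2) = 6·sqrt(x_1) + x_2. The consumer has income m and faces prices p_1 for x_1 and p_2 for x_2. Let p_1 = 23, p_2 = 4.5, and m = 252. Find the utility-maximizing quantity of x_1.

MU_x_1 = 3/√x_1, MU_x_2 = 1. Tangency: 3/√x_1 = p_1/p_2.
Solve: √x_1 = 3·p_2/p_1, so x_1*(p_1,p_2) = (3·p_2/p_1)², and x_2* = (m − p_1·x_1*)/p_2.
Plugging in: x_1* = (3·4.5/23)² = 0.3445.

x_1* = 0.3445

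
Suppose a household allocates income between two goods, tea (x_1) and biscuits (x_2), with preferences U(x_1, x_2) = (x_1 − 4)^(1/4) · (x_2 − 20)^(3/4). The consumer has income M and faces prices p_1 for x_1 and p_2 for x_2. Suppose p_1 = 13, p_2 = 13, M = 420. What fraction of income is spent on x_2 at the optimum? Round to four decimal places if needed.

share on x_2 = 0.8119

Let x_1' = x_1−4, x_2' = x_2−20. MRS = (1/3)·x_2'/x_1' = p_1/p_2.
After buying the subsistence bundle (4, 20), a share 0.25 of the remaining income goes to x_1: x_1* = 4 + 0.25·(M − 4p_1 − 20p_2)/p_1.
Discretionary income = 420 − 4·13 − 20·13 = 108; x_1* = 4 + 0.25·108/13 = 6.0769; x_2* = 20 + 0.75·108/13 = 26.2308.
Expenditure on x_2: 13·26.2308 = 341; share = 0.8119.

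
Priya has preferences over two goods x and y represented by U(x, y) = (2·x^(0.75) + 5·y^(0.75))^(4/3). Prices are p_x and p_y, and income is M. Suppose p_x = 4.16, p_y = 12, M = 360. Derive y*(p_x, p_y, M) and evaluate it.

y* = 18.5819

With the ratio pinned down, the budget gives x* = M/(p_x + p_y·(y/x)) and y* = (y/x)·x*.
Numerically y/x = 0.564168, so x* = 360/(4.16 + 12·0.564168) = 32.9368 and y* = 0.564168·32.9368 = 18.5819.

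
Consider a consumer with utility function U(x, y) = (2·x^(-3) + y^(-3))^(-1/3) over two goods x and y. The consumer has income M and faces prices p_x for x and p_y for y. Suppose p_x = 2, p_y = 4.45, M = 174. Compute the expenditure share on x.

share on x = 0.395

With the ratio pinned down, the budget gives x* = M/(p_x + p_y·(y/x)) and y* = (y/x)·x*.
Numerically y/x = 0.68851, so x* = 174/(2 + 4.45·0.68851) = 34.3611 and y* = 0.68851·34.3611 = 23.6579.
Expenditure on x: 2·34.3611 = 68.7222; share = 0.395.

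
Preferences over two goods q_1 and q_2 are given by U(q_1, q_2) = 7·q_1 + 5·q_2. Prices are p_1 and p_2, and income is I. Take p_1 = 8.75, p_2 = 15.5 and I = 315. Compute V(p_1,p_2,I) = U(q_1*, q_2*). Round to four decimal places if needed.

V = 252

Perfect substitutes: compare marginal utility per dollar. 7/p_1 vs 5/p_2 → 0.8 vs 0.3226.
q_1 gives more utility per dollar, so spend all income on q_1: q_1* = I/p_1, q_2* = 0.
Numerically: q_1* = 36, q_2* = 0.
Utility at the optimum: U(36, 0) = 252.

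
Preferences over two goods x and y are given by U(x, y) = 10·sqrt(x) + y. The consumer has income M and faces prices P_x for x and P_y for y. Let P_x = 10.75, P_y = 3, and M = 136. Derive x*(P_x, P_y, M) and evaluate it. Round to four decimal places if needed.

MU_x = 5/√x, MU_y = 1. Tangency: 5/√x = P_x/P_y.
Solve: √x = 5·P_y/P_x, so x*(P_x,P_y) = (5·P_y/P_x)², and y* = (M − P_x·x*)/P_y.
Plugging in: x* = (5·3/10.75)² = 1.947.

x* = 1.947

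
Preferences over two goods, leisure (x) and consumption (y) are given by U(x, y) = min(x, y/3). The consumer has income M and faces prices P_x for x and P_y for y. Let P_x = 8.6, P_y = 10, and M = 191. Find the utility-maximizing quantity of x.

x* = 4.9482

Leontief preferences: the optimum is at the kink where x/1 = y/3, i.e. y = 3·x.
Budget: P_x·x + P_y·3·x = M, so (P_x + 3·P_y)·x = M.
Demand: x*(P_x,P_y,M) = M/(P_x + 3·P_y), y* = 3·M/(P_x + 3·P_y).
Here 8.6 + 3·10 = 38.6, giving x* = 4.9482.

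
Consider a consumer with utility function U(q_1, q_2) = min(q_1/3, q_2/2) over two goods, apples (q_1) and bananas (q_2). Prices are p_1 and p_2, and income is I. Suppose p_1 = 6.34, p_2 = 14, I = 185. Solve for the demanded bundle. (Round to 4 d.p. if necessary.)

q_1* = 11.8035, q_2* = 7.869

Demand: q_1*(p_1,p_2,I) = 3·I/(3·p_1 + 2·p_2), q_2* = 2·I/(3·p_1 + 2·p_2).
Here 3·6.34 + 2·14 = 47.02, giving q_1* = 11.8035 and q_2* = 7.869.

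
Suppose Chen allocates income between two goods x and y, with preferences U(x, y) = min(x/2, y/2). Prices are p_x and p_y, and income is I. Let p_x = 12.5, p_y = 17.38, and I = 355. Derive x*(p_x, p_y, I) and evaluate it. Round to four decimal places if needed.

x* = 11.8809

With perfect complements, no substitution: consume in ratio x:y = 2:2.
Budget: p_x·x + p_y·x = I, so (2·p_x + 2·p_y)·x = 2·I.
Demand: x*(p_x,p_y,I) = 2·I/(2·p_x + 2·p_y), y* = 2·I/(2·p_x + 2·p_y).
Here 2·12.5 + 2·17.38 = 59.76, giving x* = 11.8809.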